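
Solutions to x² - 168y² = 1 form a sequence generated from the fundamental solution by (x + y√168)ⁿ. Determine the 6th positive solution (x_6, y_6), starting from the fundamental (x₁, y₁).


Step 1: Find the fundamental solution (x₁, y₁) of x² - 168y² = 1.
  Expand √168 as a continued fraction. a₀ = ⌊√168⌋ = 12; iterate m_{k+1} = d_k·a_k − m_k, d_{k+1} = (168 − m_{k+1}²)/d_k, a_{k+1} = ⌊(a₀ + m_{k+1})/d_{k+1}⌋ (starting m₀ = 0, d₀ = 1), with convergents p_k = a_k·p_{k-1} + p_{k-2}, q_k = a_k·q_{k-1} + q_{k-2} (p₋₁ = 1, q₋₁ = 0):
  k = 0: a₀ = 12; p₀/q₀ = 12/1; p₀² − 168·q₀² = 144 − 168 = -24.
  k = 1: m = 12, d = 24, a = ⌊(12 + 12)/24⌋ = 1; p/q = (1·12 + 1)/(1·1 + 0) = 13/1; p² − 168·q² = 169 − 168 = 1.
  The first convergent with p² − 168·q² = 1 gives the fundamental solution (x₁, y₁) = (13, 1).
Step 2: Apply the recurrence (x_{n+1}, y_{n+1}) = (x₁x_n + 168y₁y_n, x₁y_n + y₁x_n) repeatedly.
  From (x_1, y_1) = (13, 1): x_2 = 13·13 + 168·1·1 = 337; y_2 = 13·1 + 1·13 = 26.
  From (x_2, y_2) = (337, 26): x_3 = 13·337 + 168·1·26 = 8749; y_3 = 13·26 + 1·337 = 675.
  From (x_3, y_3) = (8749, 675): x_4 = 13·8749 + 168·1·675 = 227137; y_4 = 13·675 + 1·8749 = 17524.
  From (x_4, y_4) = (227137, 17524): x_5 = 13·227137 + 168·1·17524 = 5896813; y_5 = 13·17524 + 1·227137 = 454949.
  From (x_5, y_5) = (5896813, 454949): x_6 = 13·5896813 + 168·1·454949 = 153090001; y_6 = 13·454949 + 1·5896813 = 11811150.
Step 3: Verify x_6² - 168·y_6² = 23436548406180001 - 23436548406180000 = 1 (should be 1). ✓

(x_1, y_1) = (13, 1); (x_6, y_6) = (153090001, 11811150).


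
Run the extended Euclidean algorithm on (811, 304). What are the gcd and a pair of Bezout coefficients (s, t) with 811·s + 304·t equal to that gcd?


Euclidean algorithm on (811, 304) — divide until remainder is 0:
  811 = 2 · 304 + 203
  304 = 1 · 203 + 101
  203 = 2 · 101 + 1
  101 = 101 · 1 + 0
gcd(811, 304) = 1.
Track Bezout coefficients alongside the remainders: start with r₀ = 811 = a·1 + b·0 (s = 1, t = 0) and r₁ = 304 = a·0 + b·1 (s = 0, t = 1); each new remainder r_{k+1} = r_{k-1} − q_k·r_k inherits s_{k+1} = s_{k-1} − q_k·s_k, t_{k+1} = t_{k-1} − q_k·t_k, so r_k = a·s_k + b·t_k at every step:
  q = 2: r = 203, s = 1 − 2·0 = 1, t = 0 − 2·1 = -2  (check: 811·1 + 304·(-2) = 203)
  q = 1: r = 101, s = 0 − 1·1 = -1, t = 1 − 1·(-2) = 3  (check: 811·(-1) + 304·3 = 101)
  q = 2: r = 1, s = 1 − 2·(-1) = 3, t = -2 − 2·3 = -8  (check: 811·3 + 304·(-8) = 1)
The row with r = 1 (the gcd) gives the Bezout coefficients s = 3, t = -8.
Result: 811 · (3) + 304 · (-8) = 1.

gcd(811, 304) = 1; s = 3, t = -8 (check: 811·3 + 304·(-8) = 1).


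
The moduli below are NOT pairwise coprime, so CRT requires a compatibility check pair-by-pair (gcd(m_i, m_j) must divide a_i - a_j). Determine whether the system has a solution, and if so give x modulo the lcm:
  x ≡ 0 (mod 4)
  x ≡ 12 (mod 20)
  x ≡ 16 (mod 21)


Moduli 4, 20, 21 are not pairwise coprime, so CRT works modulo lcm(m_i) when all pairwise compatibility conditions hold.
Pairwise compatibility: gcd(m_i, m_j) must divide a_i - a_j for every pair.
Merge one congruence at a time:
  Start: x ≡ 0 (mod 4).
  Combine with x ≡ 12 (mod 20): gcd(4, 20) = 4; 12 - 0 = 12, which IS divisible by 4, so compatible.
    Write x = 0 + 4·t and substitute into x ≡ 12 (mod 20): 4·t ≡ 12 − 0 = 12 (mod 20).
    Divide the congruence (and modulus) by g = 4: 1·t ≡ 3 (mod 5).
    So t ≡ 3 (mod 5).
    Then x = 0 + 4·3 = 12, valid modulo lcm(4, 20) = 20: x ≡ 12 (mod 20).
  Combine with x ≡ 16 (mod 21): gcd(20, 21) = 1; 16 - 12 = 4, which IS divisible by 1, so compatible.
    Write x = 12 + 20·t and substitute into x ≡ 16 (mod 21): 20·t ≡ 16 − 12 = 4 (mod 21).
    The inverse of 20 mod 21 is 20 (since 20·20 = 400 = 19·21 + 1), so t ≡ 20·4 = 80 ≡ 17 (mod 21).
    Then x = 12 + 20·17 = 352, valid modulo lcm(20, 21) = 420: x ≡ 352 (mod 420).
Verify: 352 mod 4 = 0, 352 mod 20 = 12, 352 mod 21 = 16.

x ≡ 352 (mod 420).


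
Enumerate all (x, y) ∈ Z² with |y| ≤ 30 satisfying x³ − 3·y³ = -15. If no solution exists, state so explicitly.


The equation is x³ - 3y³ = -15. For fixed y, x³ = 3·y³ − 15, so a solution requires the RHS to be a perfect cube.
Strategy: iterate y from -30 to 30, compute RHS = 3·y³ − 15, and check whether it is a (positive or negative) perfect cube.
Check small values of y:
  y = 0: RHS = -15 is not a perfect cube.
  y = 1: RHS = -12 is not a perfect cube.
  y = -1: RHS = -18 is not a perfect cube.
  y = 2: RHS = 9 is not a perfect cube.
  y = -2: RHS = -39 is not a perfect cube.
  y = 3: RHS = 66 is not a perfect cube.
  y = -3: RHS = -96 is not a perfect cube.
Continuing the search up to |y| = 30 finds no solutions either.
No (x, y) in the scanned range satisfies the equation.

No integer solutions with |y| ≤ 30.


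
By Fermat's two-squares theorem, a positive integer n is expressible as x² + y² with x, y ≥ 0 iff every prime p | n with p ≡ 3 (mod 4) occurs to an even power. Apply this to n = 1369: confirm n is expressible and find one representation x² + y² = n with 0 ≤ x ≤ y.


Step 1: Factor n = 1369 = 37^2.
Step 2: Check the mod-4 condition on each prime factor: 37 ≡ 1 (mod 4), exponent 2.
All primes ≡ 3 (mod 4) appear to even exponent (or don't appear), so by the two-squares theorem n IS expressible as a sum of two squares.
Step 3: Build a representation. Here n = 37 · 37 is a product of primes ≡ 1 (mod 4). Each prime p ≡ 1 (mod 4) is itself a sum of two squares; find a² by testing p − a² for a perfect square:
  37: 37 − 1² = 36 = 6² ⇒ 37 = 1² + 6².
  Combine using the Brahmagupta–Fibonacci identity (a² + b²)(c² + d²) = (ac − bd)² + (ad + bc)² = (ac + bd)² + (ad − bc)²:
  37 · 37 = 1369: from (1² + 6²)(1² + 6²), take (1·1 − 6·6, 1·6 + 6·1) = (1 − 36, 6 + 6) = (-35, 12); dropping signs (only squares matter) gives (35, 12); check 35² + 12² = 1225 + 144 = 1369 ✓.
Step 4: Order so x ≤ y and verify: 12² + 35² = 144 + 1225 = 1369 = n. ✓

n = 1369 = 12² + 35² (one valid representation with x ≤ y).


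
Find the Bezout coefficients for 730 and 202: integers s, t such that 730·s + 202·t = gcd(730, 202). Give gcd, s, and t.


Euclidean algorithm on (730, 202) — divide until remainder is 0:
  730 = 3 · 202 + 124
  202 = 1 · 124 + 78
  124 = 1 · 78 + 46
  78 = 1 · 46 + 32
  46 = 1 · 32 + 14
  32 = 2 · 14 + 4
  14 = 3 · 4 + 2
  4 = 2 · 2 + 0
gcd(730, 202) = 2.
Track Bezout coefficients alongside the remainders: start with r₀ = 730 = a·1 + b·0 (s = 1, t = 0) and r₁ = 202 = a·0 + b·1 (s = 0, t = 1); each new remainder r_{k+1} = r_{k-1} − q_k·r_k inherits s_{k+1} = s_{k-1} − q_k·s_k, t_{k+1} = t_{k-1} − q_k·t_k, so r_k = a·s_k + b·t_k at every step:
  q = 3: r = 124, s = 1 − 3·0 = 1, t = 0 − 3·1 = -3  (check: 730·1 + 202·(-3) = 124)
  q = 1: r = 78, s = 0 − 1·1 = -1, t = 1 − 1·(-3) = 4  (check: 730·(-1) + 202·4 = 78)
  q = 1: r = 46, s = 1 − 1·(-1) = 2, t = -3 − 1·4 = -7  (check: 730·2 + 202·(-7) = 46)
  q = 1: r = 32, s = -1 − 1·2 = -3, t = 4 − 1·(-7) = 11  (check: 730·(-3) + 202·11 = 32)
  q = 1: r = 14, s = 2 − 1·(-3) = 5, t = -7 − 1·11 = -18  (check: 730·5 + 202·(-18) = 14)
  q = 2: r = 4, s = -3 − 2·5 = -13, t = 11 − 2·(-18) = 47  (check: 730·(-13) + 202·47 = 4)
  q = 3: r = 2, s = 5 − 3·(-13) = 44, t = -18 − 3·47 = -159  (check: 730·44 + 202·(-159) = 2)
The row with r = 2 (the gcd) gives the Bezout coefficients s = 44, t = -159.
Result: 730 · (44) + 202 · (-159) = 2.

gcd(730, 202) = 2; s = 44, t = -159 (check: 730·44 + 202·(-159) = 2).


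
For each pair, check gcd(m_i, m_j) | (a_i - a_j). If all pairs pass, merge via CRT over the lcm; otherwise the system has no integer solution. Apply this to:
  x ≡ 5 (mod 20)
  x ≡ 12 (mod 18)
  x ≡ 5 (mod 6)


Moduli 20, 18, 6 are not pairwise coprime, so CRT works modulo lcm(m_i) when all pairwise compatibility conditions hold.
Pairwise compatibility: gcd(m_i, m_j) must divide a_i - a_j for every pair.
Merge one congruence at a time:
  Start: x ≡ 5 (mod 20).
  Combine with x ≡ 12 (mod 18): gcd(20, 18) = 2, and 12 - 5 = 7 is NOT divisible by 2.
    ⇒ system is inconsistent (no integer solution).

No solution (the system is inconsistent).


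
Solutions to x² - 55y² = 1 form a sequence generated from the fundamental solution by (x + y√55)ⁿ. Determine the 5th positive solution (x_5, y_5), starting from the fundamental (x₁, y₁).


Step 1: Find the fundamental solution (x₁, y₁) of x² - 55y² = 1.
  Expand √55 as a continued fraction. a₀ = ⌊√55⌋ = 7; iterate m_{k+1} = d_k·a_k − m_k, d_{k+1} = (55 − m_{k+1}²)/d_k, a_{k+1} = ⌊(a₀ + m_{k+1})/d_{k+1}⌋ (starting m₀ = 0, d₀ = 1), with convergents p_k = a_k·p_{k-1} + p_{k-2}, q_k = a_k·q_{k-1} + q_{k-2} (p₋₁ = 1, q₋₁ = 0):
  k = 0: a₀ = 7; p₀/q₀ = 7/1; p₀² − 55·q₀² = 49 − 55 = -6.
  k = 1: m = 7, d = 6, a = ⌊(7 + 7)/6⌋ = 2; p/q = (2·7 + 1)/(2·1 + 0) = 15/2; p² − 55·q² = 225 − 220 = 5.
  k = 2: m = 5, d = 5, a = ⌊(7 + 5)/5⌋ = 2; p/q = (2·15 + 7)/(2·2 + 1) = 37/5; p² − 55·q² = 1369 − 1375 = -6.
  k = 3: m = 5, d = 6, a = ⌊(7 + 5)/6⌋ = 2; p/q = (2·37 + 15)/(2·5 + 2) = 89/12; p² − 55·q² = 7921 − 7920 = 1.
  The first convergent with p² − 55·q² = 1 gives the fundamental solution (x₁, y₁) = (89, 12).
Step 2: Apply the recurrence (x_{n+1}, y_{n+1}) = (x₁x_n + 55y₁y_n, x₁y_n + y₁x_n) repeatedly.
  From (x_1, y_1) = (89, 12): x_2 = 89·89 + 55·12·12 = 15841; y_2 = 89·12 + 12·89 = 2136.
  From (x_2, y_2) = (15841, 2136): x_3 = 89·15841 + 55·12·2136 = 2819609; y_3 = 89·2136 + 12·15841 = 380196.
  From (x_3, y_3) = (2819609, 380196): x_4 = 89·2819609 + 55·12·380196 = 501874561; y_4 = 89·380196 + 12·2819609 = 67672752.
  From (x_4, y_4) = (501874561, 67672752): x_5 = 89·501874561 + 55·12·67672752 = 89330852249; y_5 = 89·67672752 + 12·501874561 = 12045369660.
Step 3: Verify x_5² - 55·y_5² = 7980001163532668358001 - 7980001163532668358000 = 1 (should be 1). ✓

(x_1, y_1) = (89, 12); (x_5, y_5) = (89330852249, 12045369660).


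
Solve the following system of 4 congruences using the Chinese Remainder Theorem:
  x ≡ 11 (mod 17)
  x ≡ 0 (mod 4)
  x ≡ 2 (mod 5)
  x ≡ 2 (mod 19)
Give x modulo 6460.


Product of moduli M = 17 · 4 · 5 · 19 = 6460.
Merge one congruence at a time:
  Start: x ≡ 11 (mod 17).
  Combine with x ≡ 0 (mod 4); new modulus lcm = 68.
    Write x = 11 + 17·t and substitute into x ≡ 0 (mod 4): 17·t ≡ 0 − 11 = -11 (mod 4).
    Reduce coefficients mod 4: 1·t ≡ 1 (mod 4).
    So t ≡ 1 (mod 4).
    Then x = 11 + 17·1 = 28, valid modulo lcm(17, 4) = 68: x ≡ 28 (mod 68).
  Combine with x ≡ 2 (mod 5); new modulus lcm = 340.
    Write x = 28 + 68·t and substitute into x ≡ 2 (mod 5): 68·t ≡ 2 − 28 = -26 (mod 5).
    Reduce coefficients mod 5: 3·t ≡ 4 (mod 5).
    The inverse of 3 mod 5 is 2 (since 3·2 = 6 = 1·5 + 1), so t ≡ 2·4 = 8 ≡ 3 (mod 5).
    Then x = 28 + 68·3 = 232, valid modulo lcm(68, 5) = 340: x ≡ 232 (mod 340).
  Combine with x ≡ 2 (mod 19); new modulus lcm = 6460.
    Write x = 232 + 340·t and substitute into x ≡ 2 (mod 19): 340·t ≡ 2 − 232 = -230 (mod 19).
    Reduce coefficients mod 19: 17·t ≡ 17 (mod 19).
    The inverse of 17 mod 19 is 9 (since 17·9 = 153 = 8·19 + 1), so t ≡ 9·17 = 153 ≡ 1 (mod 19).
    Then x = 232 + 340·1 = 572, valid modulo lcm(340, 19) = 6460: x ≡ 572 (mod 6460).
Verify against each original: 572 mod 17 = 11, 572 mod 4 = 0, 572 mod 5 = 2, 572 mod 19 = 2.

x ≡ 572 (mod 6460).


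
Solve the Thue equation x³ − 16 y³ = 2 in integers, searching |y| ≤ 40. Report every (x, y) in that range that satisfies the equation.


The equation is x³ - 16y³ = 2. For fixed y, x³ = 16·y³ + 2, so a solution requires the RHS to be a perfect cube.
Strategy: iterate y from -40 to 40, compute RHS = 16·y³ + 2, and check whether it is a (positive or negative) perfect cube.
Check small values of y:
  y = 0: RHS = 2 is not a perfect cube.
  y = 1: RHS = 18 is not a perfect cube.
  y = -1: RHS = -14 is not a perfect cube.
  y = 2: RHS = 130 is not a perfect cube.
  y = -2: RHS = -126 is not a perfect cube.
  y = 3: RHS = 434 is not a perfect cube.
  y = -3: RHS = -430 is not a perfect cube.
Continuing the search up to |y| = 40 finds no solutions either.
No (x, y) in the scanned range satisfies the equation.

No integer solutions with |y| ≤ 40.


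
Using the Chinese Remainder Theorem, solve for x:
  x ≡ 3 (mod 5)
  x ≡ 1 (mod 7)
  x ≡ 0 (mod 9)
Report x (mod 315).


Moduli 5, 7, 9 are pairwise coprime; by CRT there is a unique solution modulo M = 5 · 7 · 9 = 315.
Solve pairwise, accumulating the modulus:
  Start with x ≡ 3 (mod 5).
  Combine with x ≡ 1 (mod 7): since gcd(5, 7) = 1, we get a unique residue mod 35.
    Write x = 3 + 5·t and substitute into x ≡ 1 (mod 7): 5·t ≡ 1 − 3 = -2 (mod 7).
    Reduce coefficients mod 7: 5·t ≡ 5 (mod 7).
    The inverse of 5 mod 7 is 3 (since 5·3 = 15 = 2·7 + 1), so t ≡ 3·5 = 15 ≡ 1 (mod 7).
    Then x = 3 + 5·1 = 8, valid modulo lcm(5, 7) = 35: x ≡ 8 (mod 35).
  Combine with x ≡ 0 (mod 9): since gcd(35, 9) = 1, we get a unique residue mod 315.
    Write x = 8 + 35·t and substitute into x ≡ 0 (mod 9): 35·t ≡ 0 − 8 = -8 (mod 9).
    Reduce coefficients mod 9: 8·t ≡ 1 (mod 9).
    The inverse of 8 mod 9 is 8 (since 8·8 = 64 = 7·9 + 1), so t ≡ 8·1 = 8 ≡ 8 (mod 9).
    Then x = 8 + 35·8 = 288, valid modulo lcm(35, 9) = 315: x ≡ 288 (mod 315).
Verify: 288 mod 5 = 3 ✓, 288 mod 7 = 1 ✓, 288 mod 9 = 0 ✓.

x ≡ 288 (mod 315).


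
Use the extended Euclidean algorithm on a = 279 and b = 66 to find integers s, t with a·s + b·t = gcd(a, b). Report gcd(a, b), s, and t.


Euclidean algorithm on (279, 66) — divide until remainder is 0:
  279 = 4 · 66 + 15
  66 = 4 · 15 + 6
  15 = 2 · 6 + 3
  6 = 2 · 3 + 0
gcd(279, 66) = 3.
Track Bezout coefficients alongside the remainders: start with r₀ = 279 = a·1 + b·0 (s = 1, t = 0) and r₁ = 66 = a·0 + b·1 (s = 0, t = 1); each new remainder r_{k+1} = r_{k-1} − q_k·r_k inherits s_{k+1} = s_{k-1} − q_k·s_k, t_{k+1} = t_{k-1} − q_k·t_k, so r_k = a·s_k + b·t_k at every step:
  q = 4: r = 15, s = 1 − 4·0 = 1, t = 0 − 4·1 = -4  (check: 279·1 + 66·(-4) = 15)
  q = 4: r = 6, s = 0 − 4·1 = -4, t = 1 − 4·(-4) = 17  (check: 279·(-4) + 66·17 = 6)
  q = 2: r = 3, s = 1 − 2·(-4) = 9, t = -4 − 2·17 = -38  (check: 279·9 + 66·(-38) = 3)
The row with r = 3 (the gcd) gives the Bezout coefficients s = 9, t = -38.
Result: 279 · (9) + 66 · (-38) = 3.

gcd(279, 66) = 3; s = 9, t = -38 (check: 279·9 + 66·(-38) = 3).


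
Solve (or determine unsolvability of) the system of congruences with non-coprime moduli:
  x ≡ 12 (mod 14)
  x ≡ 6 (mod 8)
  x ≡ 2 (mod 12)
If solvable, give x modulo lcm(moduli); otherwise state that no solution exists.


Moduli 14, 8, 12 are not pairwise coprime, so CRT works modulo lcm(m_i) when all pairwise compatibility conditions hold.
Pairwise compatibility: gcd(m_i, m_j) must divide a_i - a_j for every pair.
Merge one congruence at a time:
  Start: x ≡ 12 (mod 14).
  Combine with x ≡ 6 (mod 8): gcd(14, 8) = 2; 6 - 12 = -6, which IS divisible by 2, so compatible.
    Write x = 12 + 14·t and substitute into x ≡ 6 (mod 8): 14·t ≡ 6 − 12 = -6 (mod 8).
    Divide the congruence (and modulus) by g = 2: 7·t ≡ -3 (mod 4).
    Reduce coefficients mod 4: 3·t ≡ 1 (mod 4).
    The inverse of 3 mod 4 is 3 (since 3·3 = 9 = 2·4 + 1), so t ≡ 3·1 = 3 ≡ 3 (mod 4).
    Then x = 12 + 14·3 = 54, valid modulo lcm(14, 8) = 56: x ≡ 54 (mod 56).
  Combine with x ≡ 2 (mod 12): gcd(56, 12) = 4; 2 - 54 = -52, which IS divisible by 4, so compatible.
    Write x = 54 + 56·t and substitute into x ≡ 2 (mod 12): 56·t ≡ 2 − 54 = -52 (mod 12).
    Divide the congruence (and modulus) by g = 4: 14·t ≡ -13 (mod 3).
    Reduce coefficients mod 3: 2·t ≡ 2 (mod 3).
    The inverse of 2 mod 3 is 2 (since 2·2 = 4 = 1·3 + 1), so t ≡ 2·2 = 4 ≡ 1 (mod 3).
    Then x = 54 + 56·1 = 110, valid modulo lcm(56, 12) = 168: x ≡ 110 (mod 168).
Verify: 110 mod 14 = 12, 110 mod 8 = 6, 110 mod 12 = 2.

x ≡ 110 (mod 168).


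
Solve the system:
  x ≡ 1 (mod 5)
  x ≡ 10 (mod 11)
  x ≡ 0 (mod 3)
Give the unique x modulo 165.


Moduli 5, 11, 3 are pairwise coprime; by CRT there is a unique solution modulo M = 5 · 11 · 3 = 165.
Solve pairwise, accumulating the modulus:
  Start with x ≡ 1 (mod 5).
  Combine with x ≡ 10 (mod 11): since gcd(5, 11) = 1, we get a unique residue mod 55.
    Write x = 1 + 5·t and substitute into x ≡ 10 (mod 11): 5·t ≡ 10 − 1 = 9 (mod 11).
    The inverse of 5 mod 11 is 9 (since 5·9 = 45 = 4·11 + 1), so t ≡ 9·9 = 81 ≡ 4 (mod 11).
    Then x = 1 + 5·4 = 21, valid modulo lcm(5, 11) = 55: x ≡ 21 (mod 55).
  Combine with x ≡ 0 (mod 3): since gcd(55, 3) = 1, we get a unique residue mod 165.
    Write x = 21 + 55·t and substitute into x ≡ 0 (mod 3): 55·t ≡ 0 − 21 = -21 (mod 3).
    Reduce coefficients mod 3: 1·t ≡ 0 (mod 3).
    So t ≡ 0 (mod 3).
    Then x = 21 + 55·0 = 21, valid modulo lcm(55, 3) = 165: x ≡ 21 (mod 165).
Verify: 21 mod 5 = 1 ✓, 21 mod 11 = 10 ✓, 21 mod 3 = 0 ✓.

x ≡ 21 (mod 165).


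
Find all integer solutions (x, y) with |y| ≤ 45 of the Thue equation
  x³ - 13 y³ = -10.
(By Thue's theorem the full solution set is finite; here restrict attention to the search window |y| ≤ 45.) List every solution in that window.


The equation is x³ - 13y³ = -10. For fixed y, x³ = 13·y³ − 10, so a solution requires the RHS to be a perfect cube.
Strategy: iterate y from -45 to 45, compute RHS = 13·y³ − 10, and check whether it is a (positive or negative) perfect cube.
Check small values of y:
  y = 0: RHS = -10 is not a perfect cube.
  y = 1: RHS = 3 is not a perfect cube.
  y = -1: RHS = -23 is not a perfect cube.
  y = 2: RHS = 94 is not a perfect cube.
  y = -2: RHS = -114 is not a perfect cube.
  y = 3: RHS = 341 is not a perfect cube.
  y = -3: RHS = -361 is not a perfect cube.
Continuing the search up to |y| = 45 finds no solutions either.
No (x, y) in the scanned range satisfies the equation.

No integer solutions with |y| ≤ 45.


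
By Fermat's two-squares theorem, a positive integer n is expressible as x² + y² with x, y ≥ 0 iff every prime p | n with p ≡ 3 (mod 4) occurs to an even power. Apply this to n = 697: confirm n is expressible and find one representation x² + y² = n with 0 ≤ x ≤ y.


Step 1: Factor n = 697 = 17 · 41.
Step 2: Check the mod-4 condition on each prime factor: 17 ≡ 1 (mod 4), exponent 1; 41 ≡ 1 (mod 4), exponent 1.
All primes ≡ 3 (mod 4) appear to even exponent (or don't appear), so by the two-squares theorem n IS expressible as a sum of two squares.
Step 3: Build a representation. Here n = 17 · 41 is a product of primes ≡ 1 (mod 4). Each prime p ≡ 1 (mod 4) is itself a sum of two squares; find a² by testing p − a² for a perfect square:
  17: 17 − 1² = 16 = 4² ⇒ 17 = 1² + 4².
  41: 41 − 1² = 40, 41 − 2² = 37, 41 − 3² = 32, 41 − 4² = 25 = 5² ⇒ 41 = 4² + 5².
  Combine using the Brahmagupta–Fibonacci identity (a² + b²)(c² + d²) = (ac − bd)² + (ad + bc)² = (ac + bd)² + (ad − bc)²:
  17 · 41 = 697: from (1² + 4²)(4² + 5²), take (1·4 − 4·5, 1·5 + 4·4) = (4 − 20, 5 + 16) = (-16, 21); dropping signs (only squares matter) gives (16, 21); check 16² + 21² = 256 + 441 = 697 ✓.
Step 4: Order so x ≤ y and verify: 16² + 21² = 256 + 441 = 697 = n. ✓

n = 697 = 16² + 21² (one valid representation with x ≤ y).


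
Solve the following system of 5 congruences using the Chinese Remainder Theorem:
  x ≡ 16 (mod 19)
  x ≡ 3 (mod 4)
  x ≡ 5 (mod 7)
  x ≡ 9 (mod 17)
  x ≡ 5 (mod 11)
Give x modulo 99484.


Product of moduli M = 19 · 4 · 7 · 17 · 11 = 99484.
Merge one congruence at a time:
  Start: x ≡ 16 (mod 19).
  Combine with x ≡ 3 (mod 4); new modulus lcm = 76.
    Write x = 16 + 19·t and substitute into x ≡ 3 (mod 4): 19·t ≡ 3 − 16 = -13 (mod 4).
    Reduce coefficients mod 4: 3·t ≡ 3 (mod 4).
    The inverse of 3 mod 4 is 3 (since 3·3 = 9 = 2·4 + 1), so t ≡ 3·3 = 9 ≡ 1 (mod 4).
    Then x = 16 + 19·1 = 35, valid modulo lcm(19, 4) = 76: x ≡ 35 (mod 76).
  Combine with x ≡ 5 (mod 7); new modulus lcm = 532.
    Write x = 35 + 76·t and substitute into x ≡ 5 (mod 7): 76·t ≡ 5 − 35 = -30 (mod 7).
    Reduce coefficients mod 7: 6·t ≡ 5 (mod 7).
    The inverse of 6 mod 7 is 6 (since 6·6 = 36 = 5·7 + 1), so t ≡ 6·5 = 30 ≡ 2 (mod 7).
    Then x = 35 + 76·2 = 187, valid modulo lcm(76, 7) = 532: x ≡ 187 (mod 532).
  Combine with x ≡ 9 (mod 17); new modulus lcm = 9044.
    Write x = 187 + 532·t and substitute into x ≡ 9 (mod 17): 532·t ≡ 9 − 187 = -178 (mod 17).
    Reduce coefficients mod 17: 5·t ≡ 9 (mod 17).
    The inverse of 5 mod 17 is 7 (since 5·7 = 35 = 2·17 + 1), so t ≡ 7·9 = 63 ≡ 12 (mod 17).
    Then x = 187 + 532·12 = 6571, valid modulo lcm(532, 17) = 9044: x ≡ 6571 (mod 9044).
  Combine with x ≡ 5 (mod 11); new modulus lcm = 99484.
    Write x = 6571 + 9044·t and substitute into x ≡ 5 (mod 11): 9044·t ≡ 5 − 6571 = -6566 (mod 11).
    Reduce coefficients mod 11: 2·t ≡ 1 (mod 11).
    The inverse of 2 mod 11 is 6 (since 2·6 = 12 = 1·11 + 1), so t ≡ 6·1 = 6 ≡ 6 (mod 11).
    Then x = 6571 + 9044·6 = 60835, valid modulo lcm(9044, 11) = 99484: x ≡ 60835 (mod 99484).
Verify against each original: 60835 mod 19 = 16, 60835 mod 4 = 3, 60835 mod 7 = 5, 60835 mod 17 = 9, 60835 mod 11 = 5.

x ≡ 60835 (mod 99484).


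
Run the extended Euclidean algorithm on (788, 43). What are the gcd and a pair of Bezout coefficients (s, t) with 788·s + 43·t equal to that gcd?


Euclidean algorithm on (788, 43) — divide until remainder is 0:
  788 = 18 · 43 + 14
  43 = 3 · 14 + 1
  14 = 14 · 1 + 0
gcd(788, 43) = 1.
Track Bezout coefficients alongside the remainders: start with r₀ = 788 = a·1 + b·0 (s = 1, t = 0) and r₁ = 43 = a·0 + b·1 (s = 0, t = 1); each new remainder r_{k+1} = r_{k-1} − q_k·r_k inherits s_{k+1} = s_{k-1} − q_k·s_k, t_{k+1} = t_{k-1} − q_k·t_k, so r_k = a·s_k + b·t_k at every step:
  q = 18: r = 14, s = 1 − 18·0 = 1, t = 0 − 18·1 = -18  (check: 788·1 + 43·(-18) = 14)
  q = 3: r = 1, s = 0 − 3·1 = -3, t = 1 − 3·(-18) = 55  (check: 788·(-3) + 43·55 = 1)
The row with r = 1 (the gcd) gives the Bezout coefficients s = -3, t = 55.
Result: 788 · (-3) + 43 · (55) = 1.

gcd(788, 43) = 1; s = -3, t = 55 (check: 788·(-3) + 43·55 = 1).


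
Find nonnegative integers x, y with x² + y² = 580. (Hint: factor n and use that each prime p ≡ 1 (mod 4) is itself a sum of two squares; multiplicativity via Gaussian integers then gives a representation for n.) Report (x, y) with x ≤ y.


Step 1: Factor n = 580 = 2^2 · 5 · 29.
Step 2: Check the mod-4 condition on each prime factor: 2 = 2 (special); 5 ≡ 1 (mod 4), exponent 1; 29 ≡ 1 (mod 4), exponent 1.
All primes ≡ 3 (mod 4) appear to even exponent (or don't appear), so by the two-squares theorem n IS expressible as a sum of two squares.
Step 3: Build a representation. Group n = k² · m with k = 2 and m = 5 · 29 = 145 (a product of primes ≡ 1 (mod 4)); a representation of m scales to one of n via (k·x)² + (k·y)² = k²(x² + y²). Each prime p ≡ 1 (mod 4) is itself a sum of two squares; find a² by testing p − a² for a perfect square:
  5: 5 − 1² = 4 = 2² ⇒ 5 = 1² + 2².
  29: 29 − 1² = 28, 29 − 2² = 25 = 5² ⇒ 29 = 2² + 5².
  Combine using the Brahmagupta–Fibonacci identity (a² + b²)(c² + d²) = (ac − bd)² + (ad + bc)² = (ac + bd)² + (ad − bc)²:
  5 · 29 = 145: from (1² + 2²)(2² + 5²), take (1·2 − 2·5, 1·5 + 2·2) = (2 − 10, 5 + 4) = (-8, 9); dropping signs (only squares matter) gives (8, 9); check 8² + 9² = 64 + 81 = 145 ✓.
  Scale by k = 2: (2·8, 2·9) = (16, 18).
Step 4: Order so x ≤ y and verify: 16² + 18² = 256 + 324 = 580 = n. ✓

n = 580 = 16² + 18² (one valid representation with x ≤ y).


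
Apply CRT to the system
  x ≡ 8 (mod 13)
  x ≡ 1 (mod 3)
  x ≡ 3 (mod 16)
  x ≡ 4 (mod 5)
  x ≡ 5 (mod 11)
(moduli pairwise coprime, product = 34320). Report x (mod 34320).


Product of moduli M = 13 · 3 · 16 · 5 · 11 = 34320.
Merge one congruence at a time:
  Start: x ≡ 8 (mod 13).
  Combine with x ≡ 1 (mod 3); new modulus lcm = 39.
    Write x = 8 + 13·t and substitute into x ≡ 1 (mod 3): 13·t ≡ 1 − 8 = -7 (mod 3).
    Reduce coefficients mod 3: 1·t ≡ 2 (mod 3).
    So t ≡ 2 (mod 3).
    Then x = 8 + 13·2 = 34, valid modulo lcm(13, 3) = 39: x ≡ 34 (mod 39).
  Combine with x ≡ 3 (mod 16); new modulus lcm = 624.
    Write x = 34 + 39·t and substitute into x ≡ 3 (mod 16): 39·t ≡ 3 − 34 = -31 (mod 16).
    Reduce coefficients mod 16: 7·t ≡ 1 (mod 16).
    The inverse of 7 mod 16 is 7 (since 7·7 = 49 = 3·16 + 1), so t ≡ 7·1 = 7 ≡ 7 (mod 16).
    Then x = 34 + 39·7 = 307, valid modulo lcm(39, 16) = 624: x ≡ 307 (mod 624).
  Combine with x ≡ 4 (mod 5); new modulus lcm = 3120.
    Write x = 307 + 624·t and substitute into x ≡ 4 (mod 5): 624·t ≡ 4 − 307 = -303 (mod 5).
    Reduce coefficients mod 5: 4·t ≡ 2 (mod 5).
    The inverse of 4 mod 5 is 4 (since 4·4 = 16 = 3·5 + 1), so t ≡ 4·2 = 8 ≡ 3 (mod 5).
    Then x = 307 + 624·3 = 2179, valid modulo lcm(624, 5) = 3120: x ≡ 2179 (mod 3120).
  Combine with x ≡ 5 (mod 11); new modulus lcm = 34320.
    Write x = 2179 + 3120·t and substitute into x ≡ 5 (mod 11): 3120·t ≡ 5 − 2179 = -2174 (mod 11).
    Reduce coefficients mod 11: 7·t ≡ 4 (mod 11).
    The inverse of 7 mod 11 is 8 (since 7·8 = 56 = 5·11 + 1), so t ≡ 8·4 = 32 ≡ 10 (mod 11).
    Then x = 2179 + 3120·10 = 33379, valid modulo lcm(3120, 11) = 34320: x ≡ 33379 (mod 34320).
Verify against each original: 33379 mod 13 = 8, 33379 mod 3 = 1, 33379 mod 16 = 3, 33379 mod 5 = 4, 33379 mod 11 = 5.

x ≡ 33379 (mod 34320).


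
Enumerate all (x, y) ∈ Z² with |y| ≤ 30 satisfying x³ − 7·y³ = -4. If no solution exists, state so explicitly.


The equation is x³ - 7y³ = -4. For fixed y, x³ = 7·y³ − 4, so a solution requires the RHS to be a perfect cube.
Strategy: iterate y from -30 to 30, compute RHS = 7·y³ − 4, and check whether it is a (positive or negative) perfect cube.
Check small values of y:
  y = 0: RHS = -4 is not a perfect cube.
  y = 1: RHS = 3 is not a perfect cube.
  y = -1: RHS = -11 is not a perfect cube.
  y = 2: RHS = 52 is not a perfect cube.
  y = -2: RHS = -60 is not a perfect cube.
  y = 3: RHS = 185 is not a perfect cube.
  y = -3: RHS = -193 is not a perfect cube.
Continuing the search up to |y| = 30 finds no solutions either.
No (x, y) in the scanned range satisfies the equation.

No integer solutions with |y| ≤ 30.


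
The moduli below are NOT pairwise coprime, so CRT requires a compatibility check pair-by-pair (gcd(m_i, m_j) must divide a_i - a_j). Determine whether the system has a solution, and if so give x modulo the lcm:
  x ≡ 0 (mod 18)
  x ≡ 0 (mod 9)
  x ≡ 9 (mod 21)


Moduli 18, 9, 21 are not pairwise coprime, so CRT works modulo lcm(m_i) when all pairwise compatibility conditions hold.
Pairwise compatibility: gcd(m_i, m_j) must divide a_i - a_j for every pair.
Merge one congruence at a time:
  Start: x ≡ 0 (mod 18).
  Combine with x ≡ 0 (mod 9): gcd(18, 9) = 9; 0 - 0 = 0, which IS divisible by 9, so compatible.
    Write x = 0 + 18·t and substitute into x ≡ 0 (mod 9): 18·t ≡ 0 − 0 = 0 (mod 9).
    Divide the congruence (and modulus) by g = 9: 2·t ≡ 0 (mod 1).
    Modulo 1 every t works; take t = 0.
    Then x = 0 + 18·0 = 0, valid modulo lcm(18, 9) = 18: x ≡ 0 (mod 18).
  Combine with x ≡ 9 (mod 21): gcd(18, 21) = 3; 9 - 0 = 9, which IS divisible by 3, so compatible.
    Write x = 0 + 18·t and substitute into x ≡ 9 (mod 21): 18·t ≡ 9 − 0 = 9 (mod 21).
    Divide the congruence (and modulus) by g = 3: 6·t ≡ 3 (mod 7).
    The inverse of 6 mod 7 is 6 (since 6·6 = 36 = 5·7 + 1), so t ≡ 6·3 = 18 ≡ 4 (mod 7).
    Then x = 0 + 18·4 = 72, valid modulo lcm(18, 21) = 126: x ≡ 72 (mod 126).
Verify: 72 mod 18 = 0, 72 mod 9 = 0, 72 mod 21 = 9.

x ≡ 72 (mod 126).


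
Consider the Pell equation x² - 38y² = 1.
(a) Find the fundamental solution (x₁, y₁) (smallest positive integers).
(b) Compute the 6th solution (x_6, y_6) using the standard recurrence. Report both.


Step 1: Find the fundamental solution (x₁, y₁) of x² - 38y² = 1.
  Expand √38 as a continued fraction. a₀ = ⌊√38⌋ = 6; iterate m_{k+1} = d_k·a_k − m_k, d_{k+1} = (38 − m_{k+1}²)/d_k, a_{k+1} = ⌊(a₀ + m_{k+1})/d_{k+1}⌋ (starting m₀ = 0, d₀ = 1), with convergents p_k = a_k·p_{k-1} + p_{k-2}, q_k = a_k·q_{k-1} + q_{k-2} (p₋₁ = 1, q₋₁ = 0):
  k = 0: a₀ = 6; p₀/q₀ = 6/1; p₀² − 38·q₀² = 36 − 38 = -2.
  k = 1: m = 6, d = 2, a = ⌊(6 + 6)/2⌋ = 6; p/q = (6·6 + 1)/(6·1 + 0) = 37/6; p² − 38·q² = 1369 − 1368 = 1.
  The first convergent with p² − 38·q² = 1 gives the fundamental solution (x₁, y₁) = (37, 6).
Step 2: Apply the recurrence (x_{n+1}, y_{n+1}) = (x₁x_n + 38y₁y_n, x₁y_n + y₁x_n) repeatedly.
  From (x_1, y_1) = (37, 6): x_2 = 37·37 + 38·6·6 = 2737; y_2 = 37·6 + 6·37 = 444.
  From (x_2, y_2) = (2737, 444): x_3 = 37·2737 + 38·6·444 = 202501; y_3 = 37·444 + 6·2737 = 32850.
  From (x_3, y_3) = (202501, 32850): x_4 = 37·202501 + 38·6·32850 = 14982337; y_4 = 37·32850 + 6·202501 = 2430456.
  From (x_4, y_4) = (14982337, 2430456): x_5 = 37·14982337 + 38·6·2430456 = 1108490437; y_5 = 37·2430456 + 6·14982337 = 179820894.
  From (x_5, y_5) = (1108490437, 179820894): x_6 = 37·1108490437 + 38·6·179820894 = 82013310001; y_6 = 37·179820894 + 6·1108490437 = 13304315700.
Step 3: Verify x_6² - 38·y_6² = 6726183017320126620001 - 6726183017320126620000 = 1 (should be 1). ✓

(x_1, y_1) = (37, 6); (x_6, y_6) = (82013310001, 13304315700).


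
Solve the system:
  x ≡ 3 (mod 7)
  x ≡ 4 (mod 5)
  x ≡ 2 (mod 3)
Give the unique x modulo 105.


Moduli 7, 5, 3 are pairwise coprime; by CRT there is a unique solution modulo M = 7 · 5 · 3 = 105.
Solve pairwise, accumulating the modulus:
  Start with x ≡ 3 (mod 7).
  Combine with x ≡ 4 (mod 5): since gcd(7, 5) = 1, we get a unique residue mod 35.
    Write x = 3 + 7·t and substitute into x ≡ 4 (mod 5): 7·t ≡ 4 − 3 = 1 (mod 5).
    Reduce coefficients mod 5: 2·t ≡ 1 (mod 5).
    The inverse of 2 mod 5 is 3 (since 2·3 = 6 = 1·5 + 1), so t ≡ 3·1 = 3 ≡ 3 (mod 5).
    Then x = 3 + 7·3 = 24, valid modulo lcm(7, 5) = 35: x ≡ 24 (mod 35).
  Combine with x ≡ 2 (mod 3): since gcd(35, 3) = 1, we get a unique residue mod 105.
    Write x = 24 + 35·t and substitute into x ≡ 2 (mod 3): 35·t ≡ 2 − 24 = -22 (mod 3).
    Reduce coefficients mod 3: 2·t ≡ 2 (mod 3).
    The inverse of 2 mod 3 is 2 (since 2·2 = 4 = 1·3 + 1), so t ≡ 2·2 = 4 ≡ 1 (mod 3).
    Then x = 24 + 35·1 = 59, valid modulo lcm(35, 3) = 105: x ≡ 59 (mod 105).
Verify: 59 mod 7 = 3 ✓, 59 mod 5 = 4 ✓, 59 mod 3 = 2 ✓.

x ≡ 59 (mod 105).


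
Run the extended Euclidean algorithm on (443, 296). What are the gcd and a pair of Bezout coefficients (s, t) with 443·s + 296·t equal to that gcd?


Euclidean algorithm on (443, 296) — divide until remainder is 0:
  443 = 1 · 296 + 147
  296 = 2 · 147 + 2
  147 = 73 · 2 + 1
  2 = 2 · 1 + 0
gcd(443, 296) = 1.
Track Bezout coefficients alongside the remainders: start with r₀ = 443 = a·1 + b·0 (s = 1, t = 0) and r₁ = 296 = a·0 + b·1 (s = 0, t = 1); each new remainder r_{k+1} = r_{k-1} − q_k·r_k inherits s_{k+1} = s_{k-1} − q_k·s_k, t_{k+1} = t_{k-1} − q_k·t_k, so r_k = a·s_k + b·t_k at every step:
  q = 1: r = 147, s = 1 − 1·0 = 1, t = 0 − 1·1 = -1  (check: 443·1 + 296·(-1) = 147)
  q = 2: r = 2, s = 0 − 2·1 = -2, t = 1 − 2·(-1) = 3  (check: 443·(-2) + 296·3 = 2)
  q = 73: r = 1, s = 1 − 73·(-2) = 147, t = -1 − 73·3 = -220  (check: 443·147 + 296·(-220) = 1)
The row with r = 1 (the gcd) gives the Bezout coefficients s = 147, t = -220.
Result: 443 · (147) + 296 · (-220) = 1.

gcd(443, 296) = 1; s = 147, t = -220 (check: 443·147 + 296·(-220) = 1).


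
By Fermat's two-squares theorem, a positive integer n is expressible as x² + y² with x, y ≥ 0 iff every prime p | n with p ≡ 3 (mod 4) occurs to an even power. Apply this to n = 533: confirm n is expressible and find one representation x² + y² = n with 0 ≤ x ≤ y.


Step 1: Factor n = 533 = 13 · 41.
Step 2: Check the mod-4 condition on each prime factor: 13 ≡ 1 (mod 4), exponent 1; 41 ≡ 1 (mod 4), exponent 1.
All primes ≡ 3 (mod 4) appear to even exponent (or don't appear), so by the two-squares theorem n IS expressible as a sum of two squares.
Step 3: Build a representation. Here n = 13 · 41 is a product of primes ≡ 1 (mod 4). Each prime p ≡ 1 (mod 4) is itself a sum of two squares; find a² by testing p − a² for a perfect square:
  13: 13 − 1² = 12, 13 − 2² = 9 = 3² ⇒ 13 = 2² + 3².
  41: 41 − 1² = 40, 41 − 2² = 37, 41 − 3² = 32, 41 − 4² = 25 = 5² ⇒ 41 = 4² + 5².
  Combine using the Brahmagupta–Fibonacci identity (a² + b²)(c² + d²) = (ac − bd)² + (ad + bc)² = (ac + bd)² + (ad − bc)²:
  13 · 41 = 533: from (2² + 3²)(4² + 5²), take (2·4 − 3·5, 2·5 + 3·4) = (8 − 15, 10 + 12) = (-7, 22); dropping signs (only squares matter) gives (7, 22); check 7² + 22² = 49 + 484 = 533 ✓.
Step 4: Order so x ≤ y and verify: 7² + 22² = 49 + 484 = 533 = n. ✓

n = 533 = 7² + 22² (one valid representation with x ≤ y).


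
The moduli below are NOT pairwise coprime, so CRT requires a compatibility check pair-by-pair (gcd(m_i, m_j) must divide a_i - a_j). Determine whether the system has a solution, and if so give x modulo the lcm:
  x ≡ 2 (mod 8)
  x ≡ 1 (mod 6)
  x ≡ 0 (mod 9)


Moduli 8, 6, 9 are not pairwise coprime, so CRT works modulo lcm(m_i) when all pairwise compatibility conditions hold.
Pairwise compatibility: gcd(m_i, m_j) must divide a_i - a_j for every pair.
Merge one congruence at a time:
  Start: x ≡ 2 (mod 8).
  Combine with x ≡ 1 (mod 6): gcd(8, 6) = 2, and 1 - 2 = -1 is NOT divisible by 2.
    ⇒ system is inconsistent (no integer solution).

No solution (the system is inconsistent).


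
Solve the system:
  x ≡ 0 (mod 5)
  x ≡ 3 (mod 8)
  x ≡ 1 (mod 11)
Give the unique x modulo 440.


Moduli 5, 8, 11 are pairwise coprime; by CRT there is a unique solution modulo M = 5 · 8 · 11 = 440.
Solve pairwise, accumulating the modulus:
  Start with x ≡ 0 (mod 5).
  Combine with x ≡ 3 (mod 8): since gcd(5, 8) = 1, we get a unique residue mod 40.
    Write x = 0 + 5·t and substitute into x ≡ 3 (mod 8): 5·t ≡ 3 − 0 = 3 (mod 8).
    The inverse of 5 mod 8 is 5 (since 5·5 = 25 = 3·8 + 1), so t ≡ 5·3 = 15 ≡ 7 (mod 8).
    Then x = 0 + 5·7 = 35, valid modulo lcm(5, 8) = 40: x ≡ 35 (mod 40).
  Combine with x ≡ 1 (mod 11): since gcd(40, 11) = 1, we get a unique residue mod 440.
    Write x = 35 + 40·t and substitute into x ≡ 1 (mod 11): 40·t ≡ 1 − 35 = -34 (mod 11).
    Reduce coefficients mod 11: 7·t ≡ 10 (mod 11).
    The inverse of 7 mod 11 is 8 (since 7·8 = 56 = 5·11 + 1), so t ≡ 8·10 = 80 ≡ 3 (mod 11).
    Then x = 35 + 40·3 = 155, valid modulo lcm(40, 11) = 440: x ≡ 155 (mod 440).
Verify: 155 mod 5 = 0 ✓, 155 mod 8 = 3 ✓, 155 mod 11 = 1 ✓.

x ≡ 155 (mod 440).


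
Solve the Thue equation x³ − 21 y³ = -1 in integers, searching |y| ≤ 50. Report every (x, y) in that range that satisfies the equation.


The equation is x³ - 21y³ = -1. For fixed y, x³ = 21·y³ − 1, so a solution requires the RHS to be a perfect cube.
Strategy: iterate y from -50 to 50, compute RHS = 21·y³ − 1, and check whether it is a (positive or negative) perfect cube.
Check small values of y:
  y = 0: RHS = -1 = (-1)³ ⇒ x = -1 works.
  y = 1: RHS = 20 is not a perfect cube.
  y = -1: RHS = -22 is not a perfect cube.
  y = 2: RHS = 167 is not a perfect cube.
  y = -2: RHS = -169 is not a perfect cube.
  y = 3: RHS = 566 is not a perfect cube.
  y = -3: RHS = -568 is not a perfect cube.
Continuing the search up to |y| = 50 finds no further solutions beyond those listed.
Collected solutions: (-1, 0).

Solutions (with |y| ≤ 50): (-1, 0).


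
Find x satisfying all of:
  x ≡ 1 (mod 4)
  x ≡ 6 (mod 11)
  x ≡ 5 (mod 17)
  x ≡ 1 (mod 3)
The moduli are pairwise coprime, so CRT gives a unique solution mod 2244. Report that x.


Product of moduli M = 4 · 11 · 17 · 3 = 2244.
Merge one congruence at a time:
  Start: x ≡ 1 (mod 4).
  Combine with x ≡ 6 (mod 11); new modulus lcm = 44.
    Write x = 1 + 4·t and substitute into x ≡ 6 (mod 11): 4·t ≡ 6 − 1 = 5 (mod 11).
    The inverse of 4 mod 11 is 3 (since 4·3 = 12 = 1·11 + 1), so t ≡ 3·5 = 15 ≡ 4 (mod 11).
    Then x = 1 + 4·4 = 17, valid modulo lcm(4, 11) = 44: x ≡ 17 (mod 44).
  Combine with x ≡ 5 (mod 17); new modulus lcm = 748.
    Write x = 17 + 44·t and substitute into x ≡ 5 (mod 17): 44·t ≡ 5 − 17 = -12 (mod 17).
    Reduce coefficients mod 17: 10·t ≡ 5 (mod 17).
    The inverse of 10 mod 17 is 12 (since 10·12 = 120 = 7·17 + 1), so t ≡ 12·5 = 60 ≡ 9 (mod 17).
    Then x = 17 + 44·9 = 413, valid modulo lcm(44, 17) = 748: x ≡ 413 (mod 748).
  Combine with x ≡ 1 (mod 3); new modulus lcm = 2244.
    Write x = 413 + 748·t and substitute into x ≡ 1 (mod 3): 748·t ≡ 1 − 413 = -412 (mod 3).
    Reduce coefficients mod 3: 1·t ≡ 2 (mod 3).
    So t ≡ 2 (mod 3).
    Then x = 413 + 748·2 = 1909, valid modulo lcm(748, 3) = 2244: x ≡ 1909 (mod 2244).
Verify against each original: 1909 mod 4 = 1, 1909 mod 11 = 6, 1909 mod 17 = 5, 1909 mod 3 = 1.

x ≡ 1909 (mod 2244).


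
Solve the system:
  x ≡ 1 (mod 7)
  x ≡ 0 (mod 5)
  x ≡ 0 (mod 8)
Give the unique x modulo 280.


Moduli 7, 5, 8 are pairwise coprime; by CRT there is a unique solution modulo M = 7 · 5 · 8 = 280.
Solve pairwise, accumulating the modulus:
  Start with x ≡ 1 (mod 7).
  Combine with x ≡ 0 (mod 5): since gcd(7, 5) = 1, we get a unique residue mod 35.
    Write x = 1 + 7·t and substitute into x ≡ 0 (mod 5): 7·t ≡ 0 − 1 = -1 (mod 5).
    Reduce coefficients mod 5: 2·t ≡ 4 (mod 5).
    The inverse of 2 mod 5 is 3 (since 2·3 = 6 = 1·5 + 1), so t ≡ 3·4 = 12 ≡ 2 (mod 5).
    Then x = 1 + 7·2 = 15, valid modulo lcm(7, 5) = 35: x ≡ 15 (mod 35).
  Combine with x ≡ 0 (mod 8): since gcd(35, 8) = 1, we get a unique residue mod 280.
    Write x = 15 + 35·t and substitute into x ≡ 0 (mod 8): 35·t ≡ 0 − 15 = -15 (mod 8).
    Reduce coefficients mod 8: 3·t ≡ 1 (mod 8).
    The inverse of 3 mod 8 is 3 (since 3·3 = 9 = 1·8 + 1), so t ≡ 3·1 = 3 ≡ 3 (mod 8).
    Then x = 15 + 35·3 = 120, valid modulo lcm(35, 8) = 280: x ≡ 120 (mod 280).
Verify: 120 mod 7 = 1 ✓, 120 mod 5 = 0 ✓, 120 mod 8 = 0 ✓.

x ≡ 120 (mod 280).


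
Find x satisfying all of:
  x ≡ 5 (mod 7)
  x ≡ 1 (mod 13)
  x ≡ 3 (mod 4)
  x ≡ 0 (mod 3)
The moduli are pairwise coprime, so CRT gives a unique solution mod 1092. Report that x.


Product of moduli M = 7 · 13 · 4 · 3 = 1092.
Merge one congruence at a time:
  Start: x ≡ 5 (mod 7).
  Combine with x ≡ 1 (mod 13); new modulus lcm = 91.
    Write x = 5 + 7·t and substitute into x ≡ 1 (mod 13): 7·t ≡ 1 − 5 = -4 (mod 13).
    Reduce coefficients mod 13: 7·t ≡ 9 (mod 13).
    The inverse of 7 mod 13 is 2 (since 7·2 = 14 = 1·13 + 1), so t ≡ 2·9 = 18 ≡ 5 (mod 13).
    Then x = 5 + 7·5 = 40, valid modulo lcm(7, 13) = 91: x ≡ 40 (mod 91).
  Combine with x ≡ 3 (mod 4); new modulus lcm = 364.
    Write x = 40 + 91·t and substitute into x ≡ 3 (mod 4): 91·t ≡ 3 − 40 = -37 (mod 4).
    Reduce coefficients mod 4: 3·t ≡ 3 (mod 4).
    The inverse of 3 mod 4 is 3 (since 3·3 = 9 = 2·4 + 1), so t ≡ 3·3 = 9 ≡ 1 (mod 4).
    Then x = 40 + 91·1 = 131, valid modulo lcm(91, 4) = 364: x ≡ 131 (mod 364).
  Combine with x ≡ 0 (mod 3); new modulus lcm = 1092.
    Write x = 131 + 364·t and substitute into x ≡ 0 (mod 3): 364·t ≡ 0 − 131 = -131 (mod 3).
    Reduce coefficients mod 3: 1·t ≡ 1 (mod 3).
    So t ≡ 1 (mod 3).
    Then x = 131 + 364·1 = 495, valid modulo lcm(364, 3) = 1092: x ≡ 495 (mod 1092).
Verify against each original: 495 mod 7 = 5, 495 mod 13 = 1, 495 mod 4 = 3, 495 mod 3 = 0.

x ≡ 495 (mod 1092).
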